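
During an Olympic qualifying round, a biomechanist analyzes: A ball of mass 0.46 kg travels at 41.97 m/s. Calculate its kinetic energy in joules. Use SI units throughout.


KE = 0.5 * m * v^2
KE = 0.5 * 0.46 * 41.97^2
KE = 0.5 * 0.46 * 1761.4809 = 405.1406 J

405.1406 J


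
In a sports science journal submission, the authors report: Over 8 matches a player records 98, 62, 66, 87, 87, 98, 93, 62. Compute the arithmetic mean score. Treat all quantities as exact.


Average = sum / n
Sum = 653
Average = 653 / 8 = 81.625

81.625


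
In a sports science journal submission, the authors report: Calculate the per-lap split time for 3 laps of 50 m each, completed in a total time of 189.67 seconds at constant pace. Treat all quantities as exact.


Split time = total_time / n_laps = 189.67 / 3
Split time = 63.2233 s per lap

63.2233 s


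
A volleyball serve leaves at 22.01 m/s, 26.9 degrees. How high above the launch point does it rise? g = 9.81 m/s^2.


H = (v*sin(theta))^2 / (2*g)
vy = v*sin(theta) = 22.01 * sin(26.9 deg) = 9.9581 m/s
H = vy^2 / (2*g) = 99.1635 / (2*9.81)
H = 99.1635 / 19.62 = 5.0542 m

5.0542 m


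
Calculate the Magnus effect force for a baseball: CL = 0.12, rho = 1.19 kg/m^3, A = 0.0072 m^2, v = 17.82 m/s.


FM = 0.5 * CL * rho * A * v^2
FM = 0.5 * 0.12 * 1.19 * 0.0072 * 17.82^2
v^2 = 317.5524
FM = 0.5 * 0.12 * 1.19 * 0.0072 * 317.5524 = 0.1632 N

0.1632 N


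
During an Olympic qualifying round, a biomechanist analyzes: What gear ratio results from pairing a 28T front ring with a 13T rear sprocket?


GR = front_teeth / rear_teeth
GR = 28 / 13
GR = 2.1538

2.1538


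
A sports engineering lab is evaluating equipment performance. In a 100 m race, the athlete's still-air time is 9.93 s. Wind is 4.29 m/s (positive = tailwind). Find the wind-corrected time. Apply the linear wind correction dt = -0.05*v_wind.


dt = -0.05 * v_wind = -0.05 * 4.29 = -0.2145 s
t_corrected = t_still + dt = 9.93 + (-0.2145)
t_corrected = 9.7155 s

9.7155 s


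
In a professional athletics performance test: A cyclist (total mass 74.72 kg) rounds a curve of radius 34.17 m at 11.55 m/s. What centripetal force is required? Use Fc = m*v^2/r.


Fc = m * v^2 / r
v^2 = 11.55^2 = 133.4025
Fc = 74.72 * 133.4025 / 34.17
Fc = 9967.8348 / 34.17 = 291.713 N

291.713 N


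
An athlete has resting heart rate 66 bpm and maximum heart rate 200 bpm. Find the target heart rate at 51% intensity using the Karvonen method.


Target = HRrest + pct*(HRmax - HRrest)
Heart rate reserve = HRmax - HRrest = 200 - 66 = 134 bpm
Fraction = 51% = 0.51
Target = 66 + 0.51 * 134
Target = 66 + 68.34 = 134.34 bpm

134.34 bpm


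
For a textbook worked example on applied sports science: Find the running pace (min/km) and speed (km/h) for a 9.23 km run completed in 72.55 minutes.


Pace = time / distance = 72.55 min / 9.23 km = 7.8602 min/km
Speed = distance / time_in_hours = 9.23 / 1.2092 hr
Speed = 7.6334 km/h

7.8602 min/km, 7.6334 km/h


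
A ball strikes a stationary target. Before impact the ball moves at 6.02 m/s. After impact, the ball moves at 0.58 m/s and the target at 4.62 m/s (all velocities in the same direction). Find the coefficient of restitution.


e = (v2_after - v1_after) / (v1_before - v2_before)
Numerator = 4.62 - 0.58 = 4.04
Denominator = 6.02 - 0 = 6.02
e = 4.04 / 6.02 = 0.6711

0.6711


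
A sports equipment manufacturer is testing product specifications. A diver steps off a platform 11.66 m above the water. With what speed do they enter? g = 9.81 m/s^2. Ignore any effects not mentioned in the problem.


v = sqrt(2 * g * h)
v = sqrt(2 * 9.81 * 11.66)
v = sqrt(228.7692) = 15.1251 m/s

15.1251 m/s


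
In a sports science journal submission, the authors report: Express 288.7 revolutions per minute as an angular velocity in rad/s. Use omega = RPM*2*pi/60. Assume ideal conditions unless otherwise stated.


omega = RPM * 2 * pi / 60
omega = 288.7 * 2 * 3.14159 / 60
omega = 1813.9556 / 60 = 30.2326 rad/s

30.2326 rad/s


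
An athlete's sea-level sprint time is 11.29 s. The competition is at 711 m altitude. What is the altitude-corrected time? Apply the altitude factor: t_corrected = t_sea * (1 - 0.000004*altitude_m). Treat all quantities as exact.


Correction factor = 1 - 0.000004 * 711 = 0.997156
t_corrected = t_sea * factor = 11.29 * 0.997156
t_corrected = 11.2579 s

11.2579 s


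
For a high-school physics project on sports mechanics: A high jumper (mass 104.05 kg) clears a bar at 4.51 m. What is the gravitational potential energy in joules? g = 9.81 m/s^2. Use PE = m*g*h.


PE = m * g * h
PE = 104.05 * 9.81 * 4.51
PE = 1020.7305 * 4.51 = 4603.4946 J

4603.4946 J


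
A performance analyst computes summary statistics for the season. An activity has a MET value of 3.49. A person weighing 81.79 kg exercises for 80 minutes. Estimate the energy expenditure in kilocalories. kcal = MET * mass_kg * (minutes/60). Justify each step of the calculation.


kcal = MET * mass * time_hr
Convert time: 80 min = 1.3333 hr
kcal = 3.49 * 81.79 * 1.3333
kcal = 380.5961 kcal

380.5961 kcal


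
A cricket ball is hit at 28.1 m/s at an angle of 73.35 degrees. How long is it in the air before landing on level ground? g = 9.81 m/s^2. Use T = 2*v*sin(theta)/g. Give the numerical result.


T = 2*v*sin(theta)/g
sin(theta) = sin(73.35 deg) = 0.9581
T = 2*28.1*0.9581 / 9.81
T = 53.8437 / 9.81 = 5.4887 s

5.4887 s


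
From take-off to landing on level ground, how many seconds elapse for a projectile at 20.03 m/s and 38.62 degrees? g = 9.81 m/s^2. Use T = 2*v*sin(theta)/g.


T = 2*v*sin(theta)/g
sin(theta) = sin(38.62 deg) = 0.6242
T = 2*20.03*0.6242 / 9.81
T = 25.0035 / 9.81 = 2.5488 s

2.5488 s


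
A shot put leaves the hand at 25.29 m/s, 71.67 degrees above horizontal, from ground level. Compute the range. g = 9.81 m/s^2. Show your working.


R = v^2 * sin(2*theta) / g
Convert angle to radians: theta = 71.67 deg = 1.2509 rad
sin(2*theta) = sin(2.5018) = 0.5971
R = 25.29^2 * 0.5971 / 9.81
R = 639.5841 * 0.5971 / 9.81 = 38.927 m

38.927 m


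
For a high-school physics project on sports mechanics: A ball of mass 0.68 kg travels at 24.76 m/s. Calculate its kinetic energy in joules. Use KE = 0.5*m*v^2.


KE = 0.5 * m * v^2
KE = 0.5 * 0.68 * 24.76^2
KE = 0.5 * 0.68 * 613.0576 = 208.4396 J

208.4396 J


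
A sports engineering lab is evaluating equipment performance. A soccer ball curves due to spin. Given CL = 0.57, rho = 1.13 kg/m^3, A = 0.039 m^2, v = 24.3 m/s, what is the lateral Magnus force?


FM = 0.5 * CL * rho * A * v^2
FM = 0.5 * 0.57 * 1.13 * 0.039 * 24.3^2
v^2 = 590.49
FM = 0.5 * 0.57 * 1.13 * 0.039 * 590.49 = 7.4165 N

7.4165 N


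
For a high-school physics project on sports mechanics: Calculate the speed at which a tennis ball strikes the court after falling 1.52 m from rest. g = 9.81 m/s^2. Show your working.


v = sqrt(2 * g * h)
v = sqrt(2 * 9.81 * 1.52)
v = sqrt(29.8224) = 5.461 m/s

5.461 m/s


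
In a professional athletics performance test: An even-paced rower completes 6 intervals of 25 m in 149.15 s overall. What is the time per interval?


Split time = total_time / n_laps = 149.15 / 6
Split time = 24.8583 s per lap

24.8583 s


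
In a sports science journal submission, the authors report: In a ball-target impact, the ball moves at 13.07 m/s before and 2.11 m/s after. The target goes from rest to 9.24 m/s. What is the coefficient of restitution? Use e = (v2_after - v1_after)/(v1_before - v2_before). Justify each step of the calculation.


e = (v2_after - v1_after) / (v1_before - v2_before)
Numerator = 9.24 - 2.11 = 7.13
Denominator = 13.07 - 0 = 13.07
e = 7.13 / 13.07 = 0.5455

0.5455


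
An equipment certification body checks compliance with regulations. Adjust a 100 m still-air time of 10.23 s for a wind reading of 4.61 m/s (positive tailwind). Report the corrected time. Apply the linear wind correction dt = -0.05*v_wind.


dt = -0.05 * v_wind = -0.05 * 4.61 = -0.2305 s
t_corrected = t_still + dt = 10.23 + (-0.2305)
t_corrected = 9.9995 s

9.9995 s


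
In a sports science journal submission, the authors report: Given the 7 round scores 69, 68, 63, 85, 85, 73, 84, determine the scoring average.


Average = sum / n
Sum = 527
Average = 527 / 7 = 75.2857

75.2857


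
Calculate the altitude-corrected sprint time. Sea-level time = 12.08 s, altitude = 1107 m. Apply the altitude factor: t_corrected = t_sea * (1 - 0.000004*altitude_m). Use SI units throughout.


Correction factor = 1 - 0.000004 * 1107 = 0.995572
t_corrected = t_sea * factor = 12.08 * 0.995572
t_corrected = 12.0265 s

12.0265 s


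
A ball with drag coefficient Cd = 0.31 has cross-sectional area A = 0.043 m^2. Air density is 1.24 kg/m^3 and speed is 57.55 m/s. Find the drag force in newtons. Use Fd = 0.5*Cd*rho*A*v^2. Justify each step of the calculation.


Fd = 0.5 * Cd * rho * A * v^2
Fd = 0.5 * 0.31 * 1.24 * 0.043 * 57.55^2
v^2 = 3312.0025
Fd = 0.5 * 0.31 * 1.24 * 0.043 * 3312.0025 = 27.3724 N

27.3724 N


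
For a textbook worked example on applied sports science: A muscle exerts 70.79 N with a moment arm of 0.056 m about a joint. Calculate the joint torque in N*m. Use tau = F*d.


tau = F * d
tau = 70.79 * 0.056
tau = 3.9642 N*m

3.9642 N*m


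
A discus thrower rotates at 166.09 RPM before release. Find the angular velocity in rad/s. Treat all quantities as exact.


omega = RPM * 2 * pi / 60
omega = 166.09 * 2 * 3.14159 / 60
omega = 1043.5742 / 60 = 17.3929 rad/s

17.3929 rad/s


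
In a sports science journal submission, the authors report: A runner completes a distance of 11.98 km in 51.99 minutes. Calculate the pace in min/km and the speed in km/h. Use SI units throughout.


Pace = time / distance = 51.99 min / 11.98 km = 4.3397 min/km
Speed = distance / time_in_hours = 11.98 / 0.8665 hr
Speed = 13.8257 km/h

4.3397 min/km, 13.8257 km/h


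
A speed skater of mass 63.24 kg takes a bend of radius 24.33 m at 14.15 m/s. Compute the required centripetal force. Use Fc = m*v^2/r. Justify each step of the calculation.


Fc = m * v^2 / r
v^2 = 14.15^2 = 200.2225
Fc = 63.24 * 200.2225 / 24.33
Fc = 12662.0709 / 24.33 = 520.4304 N

520.4304 N


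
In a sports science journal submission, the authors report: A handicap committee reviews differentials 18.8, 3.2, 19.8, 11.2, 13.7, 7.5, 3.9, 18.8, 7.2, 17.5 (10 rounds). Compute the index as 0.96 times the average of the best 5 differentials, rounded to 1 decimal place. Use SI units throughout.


All differentials: 18.8, 3.2, 19.8, 11.2, 13.7, 7.5, 3.9, 18.8, 7.2, 17.5
Sorted: 3.2, 3.9, 7.2, 7.5, 11.2, 13.7, 17.5, 18.8, 18.8, 19.8
Best 5: 3.2, 3.9, 7.2, 7.5, 11.2
Average of best = 33 / 5 = 6.6
Raw index = 6.6 * 0.96 = 6.336
Handicap index = round(6.336, 1) = 6.3

6.3


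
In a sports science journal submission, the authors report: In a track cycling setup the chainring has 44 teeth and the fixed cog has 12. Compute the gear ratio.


GR = front_teeth / rear_teeth
GR = 44 / 12
GR = 3.6667

3.6667


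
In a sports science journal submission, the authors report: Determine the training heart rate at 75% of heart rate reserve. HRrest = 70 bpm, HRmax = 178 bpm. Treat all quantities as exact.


Target = HRrest + pct*(HRmax - HRrest)
Heart rate reserve = HRmax - HRrest = 178 - 70 = 108 bpm
Fraction = 75% = 0.75
Target = 70 + 0.75 * 108
Target = 70 + 81 = 151 bpm

151 bpm


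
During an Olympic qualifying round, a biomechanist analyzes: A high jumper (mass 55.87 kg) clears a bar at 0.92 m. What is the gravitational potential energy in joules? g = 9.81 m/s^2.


PE = m * g * h
PE = 55.87 * 9.81 * 0.92
PE = 548.0847 * 0.92 = 504.2379 J

504.2379 J


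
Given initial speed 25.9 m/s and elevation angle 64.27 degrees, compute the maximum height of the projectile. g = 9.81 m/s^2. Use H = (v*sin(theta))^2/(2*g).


H = (v*sin(theta))^2 / (2*g)
vy = v*sin(theta) = 25.9 * sin(64.27 deg) = 23.332 m/s
H = vy^2 / (2*g) = 544.3827 / (2*9.81)
H = 544.3827 / 19.62 = 27.7463 m

27.7463 m


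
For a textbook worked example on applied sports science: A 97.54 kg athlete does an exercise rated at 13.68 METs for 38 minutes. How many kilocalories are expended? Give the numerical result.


kcal = MET * mass * time_hr
Convert time: 38 min = 0.6333 hr
kcal = 13.68 * 97.54 * 0.6333
kcal = 845.0866 kcal

845.0866 kcal


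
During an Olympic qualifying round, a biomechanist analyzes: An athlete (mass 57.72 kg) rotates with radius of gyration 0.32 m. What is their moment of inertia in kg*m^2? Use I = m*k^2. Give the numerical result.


I = m * k^2
I = 57.72 * 0.32^2
I = 57.72 * 0.1024 = 5.9105 kg*m^2

5.9105 kg*m^2


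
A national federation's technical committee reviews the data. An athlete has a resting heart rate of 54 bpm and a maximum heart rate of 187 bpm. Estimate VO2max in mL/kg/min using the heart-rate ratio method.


VO2max = 15.3 * HRmax / HRrest
VO2max = 15.3 * 187 / 54
VO2max = 2861.1 / 54 = 52.9833 mL/kg/min

52.9833 mL/kg/min


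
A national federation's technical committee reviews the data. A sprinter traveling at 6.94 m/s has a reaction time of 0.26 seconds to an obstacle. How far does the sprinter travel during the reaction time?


d = v * t
d = 6.94 * 0.26
d = 1.8044 m

1.8044 m


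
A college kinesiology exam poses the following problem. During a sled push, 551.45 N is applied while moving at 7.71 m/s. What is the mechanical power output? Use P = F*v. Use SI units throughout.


P = F * v
P = 551.45 * 7.71
P = 4251.6795 W

4251.6795 W


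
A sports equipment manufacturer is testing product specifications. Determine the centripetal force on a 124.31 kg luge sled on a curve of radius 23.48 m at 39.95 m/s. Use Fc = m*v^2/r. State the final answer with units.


Fc = m * v^2 / r
v^2 = 39.95^2 = 1596.0025
Fc = 124.31 * 1596.0025 / 23.48
Fc = 198399.0708 / 23.48 = 8449.7049 N

8449.7049 N


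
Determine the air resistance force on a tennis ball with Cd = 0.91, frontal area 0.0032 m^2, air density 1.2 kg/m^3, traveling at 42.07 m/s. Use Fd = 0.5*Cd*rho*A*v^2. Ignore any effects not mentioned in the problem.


Fd = 0.5 * Cd * rho * A * v^2
Fd = 0.5 * 0.91 * 1.2 * 0.0032 * 42.07^2
v^2 = 1769.8849
Fd = 0.5 * 0.91 * 1.2 * 0.0032 * 1769.8849 = 3.0923 N

3.0923 N


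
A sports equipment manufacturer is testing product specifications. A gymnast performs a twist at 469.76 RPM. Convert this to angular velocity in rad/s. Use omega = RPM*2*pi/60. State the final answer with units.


omega = RPM * 2 * pi / 60
omega = 469.76 * 2 * 3.14159 / 60
omega = 2951.5891 / 60 = 49.1932 rad/s

49.1932 rad/s


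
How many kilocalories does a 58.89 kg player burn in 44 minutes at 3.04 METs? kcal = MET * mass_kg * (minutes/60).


kcal = MET * mass * time_hr
Convert time: 44 min = 0.7333 hr
kcal = 3.04 * 58.89 * 0.7333
kcal = 131.2854 kcal

131.2854 kcal


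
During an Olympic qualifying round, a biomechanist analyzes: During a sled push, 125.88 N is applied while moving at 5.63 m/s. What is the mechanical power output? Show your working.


P = F * v
P = 125.88 * 5.63
P = 708.7044 W

708.7044 W


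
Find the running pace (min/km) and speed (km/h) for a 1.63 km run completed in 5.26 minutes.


Pace = time / distance = 5.26 min / 1.63 km = 3.227 min/km
Speed = distance / time_in_hours = 1.63 / 0.0877 hr
Speed = 18.5932 km/h

3.227 min/km, 18.5932 km/h


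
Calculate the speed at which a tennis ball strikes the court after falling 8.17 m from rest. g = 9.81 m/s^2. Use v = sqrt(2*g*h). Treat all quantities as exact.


v = sqrt(2 * g * h)
v = sqrt(2 * 9.81 * 8.17)
v = sqrt(160.2954) = 12.6608 m/s

12.6608 m/s


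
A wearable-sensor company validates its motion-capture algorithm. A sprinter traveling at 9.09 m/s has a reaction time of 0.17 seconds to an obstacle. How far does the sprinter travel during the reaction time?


d = v * t
d = 9.09 * 0.17
d = 1.5453 m

1.5453 m


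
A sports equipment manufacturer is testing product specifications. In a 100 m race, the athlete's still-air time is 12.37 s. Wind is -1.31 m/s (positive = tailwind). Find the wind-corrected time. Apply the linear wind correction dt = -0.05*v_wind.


dt = -0.05 * v_wind = -0.05 * -1.31 = 0.0655 s
t_corrected = t_still + dt = 12.37 + (0.0655)
t_corrected = 12.4355 s

12.4355 s


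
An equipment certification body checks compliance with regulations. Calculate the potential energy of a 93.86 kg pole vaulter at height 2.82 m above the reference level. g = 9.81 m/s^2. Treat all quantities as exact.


PE = m * g * h
PE = 93.86 * 9.81 * 2.82
PE = 920.7666 * 2.82 = 2596.5618 J

2596.5618 J


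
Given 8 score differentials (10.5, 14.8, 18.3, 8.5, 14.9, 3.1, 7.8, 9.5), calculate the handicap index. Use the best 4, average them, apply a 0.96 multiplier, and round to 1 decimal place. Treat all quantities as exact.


All differentials: 10.5, 14.8, 18.3, 8.5, 14.9, 3.1, 7.8, 9.5
Sorted: 3.1, 7.8, 8.5, 9.5, 10.5, 14.8, 14.9, 18.3
Best 4: 3.1, 7.8, 8.5, 9.5
Average of best = 28.9 / 4 = 7.225
Raw index = 7.225 * 0.96 = 6.936
Handicap index = round(6.936, 1) = 6.9

6.9


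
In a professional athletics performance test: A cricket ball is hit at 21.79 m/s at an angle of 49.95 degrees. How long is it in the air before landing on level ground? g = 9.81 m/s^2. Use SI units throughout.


T = 2*v*sin(theta)/g
sin(theta) = sin(49.95 deg) = 0.7655
T = 2*21.79*0.7655 / 9.81
T = 33.3598 / 9.81 = 3.4006 s

3.4006 s


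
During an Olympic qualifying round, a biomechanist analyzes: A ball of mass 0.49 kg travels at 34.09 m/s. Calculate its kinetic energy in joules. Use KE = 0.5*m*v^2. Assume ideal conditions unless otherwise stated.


KE = 0.5 * m * v^2
KE = 0.5 * 0.49 * 34.09^2
KE = 0.5 * 0.49 * 1162.1281 = 284.7214 J

284.7214 J


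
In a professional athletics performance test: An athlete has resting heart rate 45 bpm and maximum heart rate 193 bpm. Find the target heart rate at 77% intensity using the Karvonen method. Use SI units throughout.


Target = HRrest + pct*(HRmax - HRrest)
Heart rate reserve = HRmax - HRrest = 193 - 45 = 148 bpm
Fraction = 77% = 0.77
Target = 45 + 0.77 * 148
Target = 45 + 113.96 = 158.96 bpm

158.96 bpm


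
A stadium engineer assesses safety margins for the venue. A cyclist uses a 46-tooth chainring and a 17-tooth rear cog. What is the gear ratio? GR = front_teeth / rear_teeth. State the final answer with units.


GR = front_teeth / rear_teeth
GR = 46 / 17
GR = 2.7059

2.7059


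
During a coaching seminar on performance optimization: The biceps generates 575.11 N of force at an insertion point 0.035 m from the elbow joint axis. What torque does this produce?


tau = F * d
tau = 575.11 * 0.035
tau = 20.1289 N*m

20.1289 N*m


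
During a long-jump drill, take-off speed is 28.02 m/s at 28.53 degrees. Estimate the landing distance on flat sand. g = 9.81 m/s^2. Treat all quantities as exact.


R = v^2 * sin(2*theta) / g
Convert angle to radians: theta = 28.53 deg = 0.4979 rad
sin(2*theta) = sin(0.9959) = 0.8392
R = 28.02^2 * 0.8392 / 9.81
R = 785.1204 * 0.8392 / 9.81 = 67.1666 m

67.1666 m


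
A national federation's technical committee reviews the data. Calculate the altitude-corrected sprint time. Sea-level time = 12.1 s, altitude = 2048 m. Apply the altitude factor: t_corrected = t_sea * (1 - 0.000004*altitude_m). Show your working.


Correction factor = 1 - 0.000004 * 2048 = 0.991808
t_corrected = t_sea * factor = 12.1 * 0.991808
t_corrected = 12.0009 s

12.0009 s


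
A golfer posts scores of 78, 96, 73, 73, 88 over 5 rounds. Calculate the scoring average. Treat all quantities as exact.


Average = sum / n
Sum = 408
Average = 408 / 5 = 81.6

81.6


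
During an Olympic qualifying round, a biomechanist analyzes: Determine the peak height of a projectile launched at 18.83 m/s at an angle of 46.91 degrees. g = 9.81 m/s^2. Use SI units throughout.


H = (v*sin(theta))^2 / (2*g)
vy = v*sin(theta) = 18.83 * sin(46.91 deg) = 13.7512 m/s
H = vy^2 / (2*g) = 189.0955 / (2*9.81)
H = 189.0955 / 19.62 = 9.6379 m

9.6379 m


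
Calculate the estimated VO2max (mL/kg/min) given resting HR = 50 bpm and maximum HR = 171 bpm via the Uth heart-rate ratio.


VO2max = 15.3 * HRmax / HRrest
VO2max = 15.3 * 171 / 50
VO2max = 2616.3 / 50 = 52.326 mL/kg/min

52.326 mL/kg/min


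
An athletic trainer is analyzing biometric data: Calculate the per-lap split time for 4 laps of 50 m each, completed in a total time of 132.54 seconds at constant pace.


Split time = total_time / n_laps = 132.54 / 4
Split time = 33.135 s per lap

33.135 s


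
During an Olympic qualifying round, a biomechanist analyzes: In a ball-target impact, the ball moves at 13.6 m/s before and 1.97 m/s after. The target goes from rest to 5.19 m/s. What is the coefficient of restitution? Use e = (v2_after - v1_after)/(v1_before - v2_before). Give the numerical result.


e = (v2_after - v1_after) / (v1_before - v2_before)
Numerator = 5.19 - 1.97 = 3.22
Denominator = 13.6 - 0 = 13.6
e = 3.22 / 13.6 = 0.2368

0.2368


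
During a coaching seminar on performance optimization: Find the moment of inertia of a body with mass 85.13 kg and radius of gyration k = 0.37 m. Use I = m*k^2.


I = m * k^2
I = 85.13 * 0.37^2
I = 85.13 * 0.1369 = 11.6543 kg*m^2

11.6543 kg*m^2


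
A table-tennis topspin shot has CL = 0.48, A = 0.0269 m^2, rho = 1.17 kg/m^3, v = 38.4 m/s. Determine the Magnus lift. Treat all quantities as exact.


FM = 0.5 * CL * rho * A * v^2
FM = 0.5 * 0.48 * 1.17 * 0.0269 * 38.4^2
v^2 = 1474.56
FM = 0.5 * 0.48 * 1.17 * 0.0269 * 1474.56 = 11.1381 N

11.1381 N


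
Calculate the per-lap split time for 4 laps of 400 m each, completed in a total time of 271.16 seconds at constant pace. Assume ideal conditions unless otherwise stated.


Split time = total_time / n_laps = 271.16 / 4
Split time = 67.79 s per lap

67.79 s


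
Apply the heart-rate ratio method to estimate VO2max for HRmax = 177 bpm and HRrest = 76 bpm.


VO2max = 15.3 * HRmax / HRrest
VO2max = 15.3 * 177 / 76
VO2max = 2708.1 / 76 = 35.6329 mL/kg/min

35.6329 mL/kg/min


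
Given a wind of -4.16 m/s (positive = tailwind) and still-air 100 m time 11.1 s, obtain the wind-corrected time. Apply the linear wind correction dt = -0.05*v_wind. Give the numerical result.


dt = -0.05 * v_wind = -0.05 * -4.16 = 0.208 s
t_corrected = t_still + dt = 11.1 + (0.208)
t_corrected = 11.308 s

11.308 s


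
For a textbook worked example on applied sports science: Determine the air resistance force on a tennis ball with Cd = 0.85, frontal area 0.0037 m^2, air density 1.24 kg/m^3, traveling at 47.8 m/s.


Fd = 0.5 * Cd * rho * A * v^2
Fd = 0.5 * 0.85 * 1.24 * 0.0037 * 47.8^2
v^2 = 2284.84
Fd = 0.5 * 0.85 * 1.24 * 0.0037 * 2284.84 = 4.4552 N

4.4552 N


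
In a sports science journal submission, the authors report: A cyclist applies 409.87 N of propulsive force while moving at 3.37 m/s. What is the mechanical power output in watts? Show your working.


P = F * v
P = 409.87 * 3.37
P = 1381.2619 W

1381.2619 W


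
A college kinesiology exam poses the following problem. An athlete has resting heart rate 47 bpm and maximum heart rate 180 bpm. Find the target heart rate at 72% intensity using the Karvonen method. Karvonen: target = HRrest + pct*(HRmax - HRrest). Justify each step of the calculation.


Target = HRrest + pct*(HRmax - HRrest)
Heart rate reserve = HRmax - HRrest = 180 - 47 = 133 bpm
Fraction = 72% = 0.72
Target = 47 + 0.72 * 133
Target = 47 + 95.76 = 142.76 bpm

142.76 bpm


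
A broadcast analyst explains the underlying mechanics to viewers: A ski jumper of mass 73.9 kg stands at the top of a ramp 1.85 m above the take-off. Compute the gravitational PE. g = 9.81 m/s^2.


PE = m * g * h
PE = 73.9 * 9.81 * 1.85
PE = 724.959 * 1.85 = 1341.1742 J

1341.1742 J


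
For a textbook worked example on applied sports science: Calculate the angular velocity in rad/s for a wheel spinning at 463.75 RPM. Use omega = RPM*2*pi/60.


omega = RPM * 2 * pi / 60
omega = 463.75 * 2 * 3.14159 / 60
omega = 2913.8272 / 60 = 48.5638 rad/s

48.5638 rad/s


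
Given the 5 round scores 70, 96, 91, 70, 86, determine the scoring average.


Average = sum / n
Sum = 413
Average = 413 / 5 = 82.6

82.6


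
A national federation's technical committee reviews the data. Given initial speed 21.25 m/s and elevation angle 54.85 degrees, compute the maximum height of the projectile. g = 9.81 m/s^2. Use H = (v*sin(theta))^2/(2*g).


H = (v*sin(theta))^2 / (2*g)
vy = v*sin(theta) = 21.25 * sin(54.85 deg) = 17.375 m/s
H = vy^2 / (2*g) = 301.891 / (2*9.81)
H = 301.891 / 19.62 = 15.3869 m

15.3869 m


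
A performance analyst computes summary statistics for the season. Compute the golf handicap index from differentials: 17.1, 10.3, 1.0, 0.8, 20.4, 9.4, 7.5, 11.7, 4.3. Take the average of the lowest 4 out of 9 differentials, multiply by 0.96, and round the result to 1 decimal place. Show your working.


All differentials: 17.1, 10.3, 1.0, 0.8, 20.4, 9.4, 7.5, 11.7, 4.3
Sorted: 0.8, 1.0, 4.3, 7.5, 9.4, 10.3, 11.7, 17.1, 20.4
Best 4: 0.8, 1.0, 4.3, 7.5
Average of best = 13.6 / 4 = 3.4
Raw index = 3.4 * 0.96 = 3.264
Handicap index = round(3.264, 1) = 3.3

3.3


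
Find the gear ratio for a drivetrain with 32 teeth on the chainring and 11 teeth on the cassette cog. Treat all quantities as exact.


GR = front_teeth / rear_teeth
GR = 32 / 11
GR = 2.9091

2.9091


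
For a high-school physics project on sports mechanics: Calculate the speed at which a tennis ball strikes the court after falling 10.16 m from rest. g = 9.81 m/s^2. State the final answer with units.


v = sqrt(2 * g * h)
v = sqrt(2 * 9.81 * 10.16)
v = sqrt(199.3392) = 14.1188 m/s

14.1188 m/s


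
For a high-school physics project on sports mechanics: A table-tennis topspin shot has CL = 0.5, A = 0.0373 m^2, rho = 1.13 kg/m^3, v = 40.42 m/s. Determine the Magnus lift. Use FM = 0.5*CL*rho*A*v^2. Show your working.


FM = 0.5 * CL * rho * A * v^2
FM = 0.5 * 0.5 * 1.13 * 0.0373 * 40.42^2
v^2 = 1633.7764
FM = 0.5 * 0.5 * 1.13 * 0.0373 * 1633.7764 = 17.2155 N

17.2155 N


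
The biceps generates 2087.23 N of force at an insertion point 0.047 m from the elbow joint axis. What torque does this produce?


tau = F * d
tau = 2087.23 * 0.047
tau = 98.0998 N*m

98.0998 N*m


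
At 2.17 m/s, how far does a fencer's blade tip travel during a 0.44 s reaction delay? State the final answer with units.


d = v * t
d = 2.17 * 0.44
d = 0.9548 m

0.9548 m


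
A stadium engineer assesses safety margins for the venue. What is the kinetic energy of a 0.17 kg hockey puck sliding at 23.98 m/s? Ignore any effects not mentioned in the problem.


KE = 0.5 * m * v^2
KE = 0.5 * 0.17 * 23.98^2
KE = 0.5 * 0.17 * 575.0404 = 48.8784 J

48.8784 J


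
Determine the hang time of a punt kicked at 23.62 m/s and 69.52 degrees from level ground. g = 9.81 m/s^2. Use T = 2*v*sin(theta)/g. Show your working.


T = 2*v*sin(theta)/g
sin(theta) = sin(69.52 deg) = 0.9368
T = 2*23.62*0.9368 / 9.81
T = 44.2542 / 9.81 = 4.5111 s

4.5111 s


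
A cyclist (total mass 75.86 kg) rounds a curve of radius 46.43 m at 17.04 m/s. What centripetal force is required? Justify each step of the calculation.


Fc = m * v^2 / r
v^2 = 17.04^2 = 290.3616
Fc = 75.86 * 290.3616 / 46.43
Fc = 22026.831 / 46.43 = 474.4095 N

474.4095 N


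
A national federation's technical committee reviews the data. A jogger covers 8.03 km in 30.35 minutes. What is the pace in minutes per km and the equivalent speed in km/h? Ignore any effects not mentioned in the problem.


Pace = time / distance = 30.35 min / 8.03 km = 3.7796 min/km
Speed = distance / time_in_hours = 8.03 / 0.5058 hr
Speed = 15.8748 km/h

3.7796 min/km, 15.8748 km/h


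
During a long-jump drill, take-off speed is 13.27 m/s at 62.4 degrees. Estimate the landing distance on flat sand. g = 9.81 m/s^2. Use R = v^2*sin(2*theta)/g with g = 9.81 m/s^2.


R = v^2 * sin(2*theta) / g
Convert angle to radians: theta = 62.4 deg = 1.0891 rad
sin(2*theta) = sin(2.1782) = 0.8211
R = 13.27^2 * 0.8211 / 9.81
R = 176.0929 * 0.8211 / 9.81 = 14.7399 m

14.7399 m


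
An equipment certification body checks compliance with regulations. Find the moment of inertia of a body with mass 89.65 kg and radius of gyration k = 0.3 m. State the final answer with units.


I = m * k^2
I = 89.65 * 0.3^2
I = 89.65 * 0.09 = 8.0685 kg*m^2

8.0685 kg*m^2


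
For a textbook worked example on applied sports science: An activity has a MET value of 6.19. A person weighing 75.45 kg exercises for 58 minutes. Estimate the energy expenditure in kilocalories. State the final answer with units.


kcal = MET * mass * time_hr
Convert time: 58 min = 0.9667 hr
kcal = 6.19 * 75.45 * 0.9667
kcal = 451.4677 kcal

451.4677 kcal


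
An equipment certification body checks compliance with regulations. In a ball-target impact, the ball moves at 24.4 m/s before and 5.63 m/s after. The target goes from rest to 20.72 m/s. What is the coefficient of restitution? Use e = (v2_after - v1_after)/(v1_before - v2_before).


e = (v2_after - v1_after) / (v1_before - v2_before)
Numerator = 20.72 - 5.63 = 15.09
Denominator = 24.4 - 0 = 24.4
e = 15.09 / 24.4 = 0.6184

0.6184


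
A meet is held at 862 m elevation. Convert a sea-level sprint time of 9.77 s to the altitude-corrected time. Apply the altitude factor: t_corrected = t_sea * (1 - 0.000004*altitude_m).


Correction factor = 1 - 0.000004 * 862 = 0.996552
t_corrected = t_sea * factor = 9.77 * 0.996552
t_corrected = 9.7363 s

9.7363 s


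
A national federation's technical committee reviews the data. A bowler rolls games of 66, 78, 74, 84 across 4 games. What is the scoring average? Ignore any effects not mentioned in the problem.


Average = sum / n
Sum = 302
Average = 302 / 4 = 75.5

75.5


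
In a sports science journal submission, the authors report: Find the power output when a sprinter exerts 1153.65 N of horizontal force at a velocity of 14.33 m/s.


P = F * v
P = 1153.65 * 14.33
P = 16531.8045 W

16531.8045 W


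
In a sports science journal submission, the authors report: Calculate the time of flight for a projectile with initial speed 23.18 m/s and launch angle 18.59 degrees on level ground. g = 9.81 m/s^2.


T = 2*v*sin(theta)/g
sin(theta) = sin(18.59 deg) = 0.3188
T = 2*23.18*0.3188 / 9.81
T = 14.7793 / 9.81 = 1.5066 s

1.5066 s


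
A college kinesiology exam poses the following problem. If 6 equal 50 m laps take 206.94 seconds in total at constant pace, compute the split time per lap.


Split time = total_time / n_laps = 206.94 / 6
Split time = 34.49 s per lap

34.49 s


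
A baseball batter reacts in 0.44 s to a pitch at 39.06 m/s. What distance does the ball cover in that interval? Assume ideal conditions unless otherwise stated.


d = v * t
d = 39.06 * 0.44
d = 17.1864 m

17.1864 m


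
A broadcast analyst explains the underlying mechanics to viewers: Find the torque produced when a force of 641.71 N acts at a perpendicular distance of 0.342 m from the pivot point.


tau = F * d
tau = 641.71 * 0.342
tau = 219.4648 N*m

219.4648 N*m


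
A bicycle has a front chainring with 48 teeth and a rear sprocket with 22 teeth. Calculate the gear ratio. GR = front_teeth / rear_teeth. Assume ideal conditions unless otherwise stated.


GR = front_teeth / rear_teeth
GR = 48 / 22
GR = 2.1818

2.1818


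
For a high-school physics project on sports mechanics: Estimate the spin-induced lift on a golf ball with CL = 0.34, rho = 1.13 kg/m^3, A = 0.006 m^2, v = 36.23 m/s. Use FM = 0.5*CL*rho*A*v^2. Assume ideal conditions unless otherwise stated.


FM = 0.5 * CL * rho * A * v^2
FM = 0.5 * 0.34 * 1.13 * 0.006 * 36.23^2
v^2 = 1312.6129
FM = 0.5 * 0.34 * 1.13 * 0.006 * 1312.6129 = 1.5129 N

1.5129 N


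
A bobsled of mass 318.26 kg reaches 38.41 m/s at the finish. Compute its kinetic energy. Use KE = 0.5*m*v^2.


KE = 0.5 * m * v^2
KE = 0.5 * 318.26 * 38.41^2
KE = 0.5 * 318.26 * 1475.3281 = 234768.9606 J

234768.9606 J


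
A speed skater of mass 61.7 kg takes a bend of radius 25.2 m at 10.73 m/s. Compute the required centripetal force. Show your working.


Fc = m * v^2 / r
v^2 = 10.73^2 = 115.1329
Fc = 61.7 * 115.1329 / 25.2
Fc = 7103.6999 / 25.2 = 281.8929 N

281.8929 N


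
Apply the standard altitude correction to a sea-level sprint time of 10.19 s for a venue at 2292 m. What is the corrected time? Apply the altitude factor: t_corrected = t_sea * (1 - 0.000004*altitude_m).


Correction factor = 1 - 0.000004 * 2292 = 0.990832
t_corrected = t_sea * factor = 10.19 * 0.990832
t_corrected = 10.0966 s

10.0966 s


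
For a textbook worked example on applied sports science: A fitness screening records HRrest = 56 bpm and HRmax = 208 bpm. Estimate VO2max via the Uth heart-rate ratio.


VO2max = 15.3 * HRmax / HRrest
VO2max = 15.3 * 208 / 56
VO2max = 3182.4 / 56 = 56.8286 mL/kg/min

56.8286 mL/kg/min


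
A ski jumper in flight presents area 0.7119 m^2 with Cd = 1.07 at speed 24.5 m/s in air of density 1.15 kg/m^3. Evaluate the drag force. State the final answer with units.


Fd = 0.5 * Cd * rho * A * v^2
Fd = 0.5 * 1.07 * 1.15 * 0.7119 * 24.5^2
v^2 = 600.25
Fd = 0.5 * 1.07 * 1.15 * 0.7119 * 600.25 = 262.9074 N

262.9074 N


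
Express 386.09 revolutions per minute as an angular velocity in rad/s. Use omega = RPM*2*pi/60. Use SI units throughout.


omega = RPM * 2 * pi / 60
omega = 386.09 * 2 * 3.14159 / 60
omega = 2425.875 / 60 = 40.4313 rad/s

40.4313 rad/s


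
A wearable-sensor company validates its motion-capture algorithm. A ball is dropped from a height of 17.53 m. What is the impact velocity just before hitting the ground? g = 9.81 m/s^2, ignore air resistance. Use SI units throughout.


v = sqrt(2 * g * h)
v = sqrt(2 * 9.81 * 17.53)
v = sqrt(343.9386) = 18.5456 m/s

18.5456 m/s


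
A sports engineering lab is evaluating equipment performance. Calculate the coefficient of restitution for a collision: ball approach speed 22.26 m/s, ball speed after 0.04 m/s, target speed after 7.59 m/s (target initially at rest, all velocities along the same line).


e = (v2_after - v1_after) / (v1_before - v2_before)
Numerator = 7.59 - 0.04 = 7.55
Denominator = 22.26 - 0 = 22.26
e = 7.55 / 22.26 = 0.3392

0.3392


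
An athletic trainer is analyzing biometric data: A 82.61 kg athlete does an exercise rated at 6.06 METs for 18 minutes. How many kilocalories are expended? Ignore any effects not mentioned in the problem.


kcal = MET * mass * time_hr
Convert time: 18 min = 0.3 hr
kcal = 6.06 * 82.61 * 0.3
kcal = 150.185 kcal

150.185 kcal


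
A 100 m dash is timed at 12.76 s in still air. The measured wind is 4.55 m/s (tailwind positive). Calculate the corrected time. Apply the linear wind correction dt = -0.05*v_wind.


dt = -0.05 * v_wind = -0.05 * 4.55 = -0.2275 s
t_corrected = t_still + dt = 12.76 + (-0.2275)
t_corrected = 12.5325 s

12.5325 s


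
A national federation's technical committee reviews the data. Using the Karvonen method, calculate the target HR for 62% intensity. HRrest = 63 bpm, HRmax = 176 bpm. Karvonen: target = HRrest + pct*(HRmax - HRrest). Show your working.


Target = HRrest + pct*(HRmax - HRrest)
Heart rate reserve = HRmax - HRrest = 176 - 63 = 113 bpm
Fraction = 62% = 0.62
Target = 63 + 0.62 * 113
Target = 63 + 70.06 = 133.06 bpm

133.06 bpm


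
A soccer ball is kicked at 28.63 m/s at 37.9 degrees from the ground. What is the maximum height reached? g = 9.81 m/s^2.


H = (v*sin(theta))^2 / (2*g)
vy = v*sin(theta) = 28.63 * sin(37.9 deg) = 17.587 m/s
H = vy^2 / (2*g) = 309.3021 / (2*9.81)
H = 309.3021 / 19.62 = 15.7646 m

15.7646 m


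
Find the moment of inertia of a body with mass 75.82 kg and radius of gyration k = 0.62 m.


I = m * k^2
I = 75.82 * 0.62^2
I = 75.82 * 0.3844 = 29.1452 kg*m^2

29.1452 kg*m^2


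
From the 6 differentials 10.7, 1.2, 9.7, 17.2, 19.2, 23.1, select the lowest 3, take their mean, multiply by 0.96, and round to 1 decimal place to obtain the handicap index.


All differentials: 10.7, 1.2, 9.7, 17.2, 19.2, 23.1
Sorted: 1.2, 9.7, 10.7, 17.2, 19.2, 23.1
Best 3: 1.2, 9.7, 10.7
Average of best = 21.6 / 3 = 7.2
Raw index = 7.2 * 0.96 = 6.912
Handicap index = round(6.912, 1) = 6.9

6.9


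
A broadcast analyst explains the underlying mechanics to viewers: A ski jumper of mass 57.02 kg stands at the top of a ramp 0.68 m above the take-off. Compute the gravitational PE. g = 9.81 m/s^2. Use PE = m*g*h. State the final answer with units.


PE = m * g * h
PE = 57.02 * 9.81 * 0.68
PE = 559.3662 * 0.68 = 380.369 J

380.369 J


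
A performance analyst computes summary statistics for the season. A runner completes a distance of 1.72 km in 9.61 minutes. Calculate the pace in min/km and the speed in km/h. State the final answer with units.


Pace = time / distance = 9.61 min / 1.72 km = 5.5872 min/km
Speed = distance / time_in_hours = 1.72 / 0.1602 hr
Speed = 10.7388 km/h

5.5872 min/km, 10.7388 km/h


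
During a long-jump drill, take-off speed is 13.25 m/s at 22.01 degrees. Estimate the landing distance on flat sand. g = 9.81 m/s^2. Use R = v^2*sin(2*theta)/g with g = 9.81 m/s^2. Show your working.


R = v^2 * sin(2*theta) / g
Convert angle to radians: theta = 22.01 deg = 0.3841 rad
sin(2*theta) = sin(0.7683) = 0.6949
R = 13.25^2 * 0.6949 / 9.81
R = 175.5625 * 0.6949 / 9.81 = 12.4363 m

12.4363 m


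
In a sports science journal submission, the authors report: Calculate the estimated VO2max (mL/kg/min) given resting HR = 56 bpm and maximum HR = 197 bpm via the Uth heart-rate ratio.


VO2max = 15.3 * HRmax / HRrest
VO2max = 15.3 * 197 / 56
VO2max = 3014.1 / 56 = 53.8232 mL/kg/min

53.8232 mL/kg/min


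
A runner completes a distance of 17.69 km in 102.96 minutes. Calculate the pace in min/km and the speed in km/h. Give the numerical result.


Pace = time / distance = 102.96 min / 17.69 km = 5.8202 min/km
Speed = distance / time_in_hours = 17.69 / 1.716 hr
Speed = 10.3089 km/h

5.8202 min/km, 10.3089 km/h


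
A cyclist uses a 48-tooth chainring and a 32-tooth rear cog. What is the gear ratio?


GR = front_teeth / rear_teeth
GR = 48 / 32
GR = 1.5

1.5


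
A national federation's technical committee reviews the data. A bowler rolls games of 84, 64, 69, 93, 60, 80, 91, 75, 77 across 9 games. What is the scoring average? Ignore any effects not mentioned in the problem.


Average = sum / n
Sum = 693
Average = 693 / 9 = 77

77


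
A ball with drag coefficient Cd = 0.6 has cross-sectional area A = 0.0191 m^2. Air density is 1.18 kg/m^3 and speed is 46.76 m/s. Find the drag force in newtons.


Fd = 0.5 * Cd * rho * A * v^2
Fd = 0.5 * 0.6 * 1.18 * 0.0191 * 46.76^2
v^2 = 2186.4976
Fd = 0.5 * 0.6 * 1.18 * 0.0191 * 2186.4976 = 14.7838 N

14.7838 N


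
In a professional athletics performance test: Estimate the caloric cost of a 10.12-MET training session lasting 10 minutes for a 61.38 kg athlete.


kcal = MET * mass * time_hr
Convert time: 10 min = 0.1667 hr
kcal = 10.12 * 61.38 * 0.1667
kcal = 103.5276 kcal

103.5276 kcal


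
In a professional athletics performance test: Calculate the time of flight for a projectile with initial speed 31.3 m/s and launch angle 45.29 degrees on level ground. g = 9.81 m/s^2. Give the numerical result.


T = 2*v*sin(theta)/g
sin(theta) = sin(45.29 deg) = 0.7107
T = 2*31.3*0.7107 / 9.81
T = 44.4884 / 9.81 = 4.535 s

4.535 s


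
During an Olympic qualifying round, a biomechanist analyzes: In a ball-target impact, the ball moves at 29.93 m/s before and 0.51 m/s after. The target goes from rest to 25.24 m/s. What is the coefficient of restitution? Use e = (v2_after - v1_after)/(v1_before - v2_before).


e = (v2_after - v1_after) / (v1_before - v2_before)
Numerator = 25.24 - 0.51 = 24.73
Denominator = 29.93 - 0 = 29.93
e = 24.73 / 29.93 = 0.8263

0.8263


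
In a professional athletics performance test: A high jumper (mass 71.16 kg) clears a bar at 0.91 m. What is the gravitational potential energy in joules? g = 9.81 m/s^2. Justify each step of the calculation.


PE = m * g * h
PE = 71.16 * 9.81 * 0.91
PE = 698.0796 * 0.91 = 635.2524 J

635.2524 J
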